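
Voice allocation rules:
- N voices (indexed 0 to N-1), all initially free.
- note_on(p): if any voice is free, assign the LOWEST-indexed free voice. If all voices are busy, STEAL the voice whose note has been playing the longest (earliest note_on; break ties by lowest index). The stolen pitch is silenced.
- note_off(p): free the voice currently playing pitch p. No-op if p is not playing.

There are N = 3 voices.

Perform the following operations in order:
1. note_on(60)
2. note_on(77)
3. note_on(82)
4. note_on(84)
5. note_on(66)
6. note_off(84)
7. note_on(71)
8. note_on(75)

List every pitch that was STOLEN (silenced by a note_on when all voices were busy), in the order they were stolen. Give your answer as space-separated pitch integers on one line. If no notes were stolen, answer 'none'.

Op 1: note_on(60): voice 0 is free -> assigned | voices=[60 - -]
Op 2: note_on(77): voice 1 is free -> assigned | voices=[60 77 -]
Op 3: note_on(82): voice 2 is free -> assigned | voices=[60 77 82]
Op 4: note_on(84): all voices busy, STEAL voice 0 (pitch 60, oldest) -> assign | voices=[84 77 82]
Op 5: note_on(66): all voices busy, STEAL voice 1 (pitch 77, oldest) -> assign | voices=[84 66 82]
Op 6: note_off(84): free voice 0 | voices=[- 66 82]
Op 7: note_on(71): voice 0 is free -> assigned | voices=[71 66 82]
Op 8: note_on(75): all voices busy, STEAL voice 2 (pitch 82, oldest) -> assign | voices=[71 66 75]

Answer: 60 77 82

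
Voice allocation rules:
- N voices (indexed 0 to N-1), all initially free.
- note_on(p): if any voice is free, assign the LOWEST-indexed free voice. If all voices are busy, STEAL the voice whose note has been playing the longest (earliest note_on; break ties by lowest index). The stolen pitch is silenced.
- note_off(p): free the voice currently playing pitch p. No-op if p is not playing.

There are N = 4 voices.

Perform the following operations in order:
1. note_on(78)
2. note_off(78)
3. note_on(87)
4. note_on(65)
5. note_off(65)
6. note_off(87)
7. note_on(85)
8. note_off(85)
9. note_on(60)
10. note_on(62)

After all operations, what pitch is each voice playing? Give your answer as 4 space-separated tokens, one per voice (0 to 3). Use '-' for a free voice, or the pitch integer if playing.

Op 1: note_on(78): voice 0 is free -> assigned | voices=[78 - - -]
Op 2: note_off(78): free voice 0 | voices=[- - - -]
Op 3: note_on(87): voice 0 is free -> assigned | voices=[87 - - -]
Op 4: note_on(65): voice 1 is free -> assigned | voices=[87 65 - -]
Op 5: note_off(65): free voice 1 | voices=[87 - - -]
Op 6: note_off(87): free voice 0 | voices=[- - - -]
Op 7: note_on(85): voice 0 is free -> assigned | voices=[85 - - -]
Op 8: note_off(85): free voice 0 | voices=[- - - -]
Op 9: note_on(60): voice 0 is free -> assigned | voices=[60 - - -]
Op 10: note_on(62): voice 1 is free -> assigned | voices=[60 62 - -]

Answer: 60 62 - -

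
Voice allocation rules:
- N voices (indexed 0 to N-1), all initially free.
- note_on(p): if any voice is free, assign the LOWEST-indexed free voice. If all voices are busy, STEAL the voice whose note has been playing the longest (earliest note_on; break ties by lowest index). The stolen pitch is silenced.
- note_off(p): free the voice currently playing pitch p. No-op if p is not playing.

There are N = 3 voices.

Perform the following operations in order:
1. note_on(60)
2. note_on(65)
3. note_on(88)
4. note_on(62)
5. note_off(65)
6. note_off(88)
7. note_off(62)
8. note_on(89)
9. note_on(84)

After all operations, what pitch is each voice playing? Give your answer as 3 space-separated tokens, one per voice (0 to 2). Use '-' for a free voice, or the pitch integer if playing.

Op 1: note_on(60): voice 0 is free -> assigned | voices=[60 - -]
Op 2: note_on(65): voice 1 is free -> assigned | voices=[60 65 -]
Op 3: note_on(88): voice 2 is free -> assigned | voices=[60 65 88]
Op 4: note_on(62): all voices busy, STEAL voice 0 (pitch 60, oldest) -> assign | voices=[62 65 88]
Op 5: note_off(65): free voice 1 | voices=[62 - 88]
Op 6: note_off(88): free voice 2 | voices=[62 - -]
Op 7: note_off(62): free voice 0 | voices=[- - -]
Op 8: note_on(89): voice 0 is free -> assigned | voices=[89 - -]
Op 9: note_on(84): voice 1 is free -> assigned | voices=[89 84 -]

Answer: 89 84 -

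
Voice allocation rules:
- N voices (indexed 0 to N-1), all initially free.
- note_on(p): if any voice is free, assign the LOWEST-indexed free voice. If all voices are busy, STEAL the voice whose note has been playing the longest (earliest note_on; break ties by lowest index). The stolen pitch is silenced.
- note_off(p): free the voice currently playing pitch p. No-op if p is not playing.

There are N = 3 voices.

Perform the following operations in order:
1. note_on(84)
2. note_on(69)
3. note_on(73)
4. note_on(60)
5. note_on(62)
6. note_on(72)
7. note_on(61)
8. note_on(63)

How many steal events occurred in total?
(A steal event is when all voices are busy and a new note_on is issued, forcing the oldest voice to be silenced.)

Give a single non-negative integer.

Op 1: note_on(84): voice 0 is free -> assigned | voices=[84 - -]
Op 2: note_on(69): voice 1 is free -> assigned | voices=[84 69 -]
Op 3: note_on(73): voice 2 is free -> assigned | voices=[84 69 73]
Op 4: note_on(60): all voices busy, STEAL voice 0 (pitch 84, oldest) -> assign | voices=[60 69 73]
Op 5: note_on(62): all voices busy, STEAL voice 1 (pitch 69, oldest) -> assign | voices=[60 62 73]
Op 6: note_on(72): all voices busy, STEAL voice 2 (pitch 73, oldest) -> assign | voices=[60 62 72]
Op 7: note_on(61): all voices busy, STEAL voice 0 (pitch 60, oldest) -> assign | voices=[61 62 72]
Op 8: note_on(63): all voices busy, STEAL voice 1 (pitch 62, oldest) -> assign | voices=[61 63 72]

Answer: 5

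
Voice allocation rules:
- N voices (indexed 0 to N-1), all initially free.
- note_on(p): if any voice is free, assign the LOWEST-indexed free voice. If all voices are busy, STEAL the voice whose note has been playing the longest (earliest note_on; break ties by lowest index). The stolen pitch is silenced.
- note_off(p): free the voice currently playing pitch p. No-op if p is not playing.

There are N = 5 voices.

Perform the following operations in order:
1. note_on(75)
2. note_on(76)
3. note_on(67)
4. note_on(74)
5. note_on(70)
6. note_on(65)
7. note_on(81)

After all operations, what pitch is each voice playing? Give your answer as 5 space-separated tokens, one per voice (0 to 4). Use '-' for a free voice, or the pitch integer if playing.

Op 1: note_on(75): voice 0 is free -> assigned | voices=[75 - - - -]
Op 2: note_on(76): voice 1 is free -> assigned | voices=[75 76 - - -]
Op 3: note_on(67): voice 2 is free -> assigned | voices=[75 76 67 - -]
Op 4: note_on(74): voice 3 is free -> assigned | voices=[75 76 67 74 -]
Op 5: note_on(70): voice 4 is free -> assigned | voices=[75 76 67 74 70]
Op 6: note_on(65): all voices busy, STEAL voice 0 (pitch 75, oldest) -> assign | voices=[65 76 67 74 70]
Op 7: note_on(81): all voices busy, STEAL voice 1 (pitch 76, oldest) -> assign | voices=[65 81 67 74 70]

Answer: 65 81 67 74 70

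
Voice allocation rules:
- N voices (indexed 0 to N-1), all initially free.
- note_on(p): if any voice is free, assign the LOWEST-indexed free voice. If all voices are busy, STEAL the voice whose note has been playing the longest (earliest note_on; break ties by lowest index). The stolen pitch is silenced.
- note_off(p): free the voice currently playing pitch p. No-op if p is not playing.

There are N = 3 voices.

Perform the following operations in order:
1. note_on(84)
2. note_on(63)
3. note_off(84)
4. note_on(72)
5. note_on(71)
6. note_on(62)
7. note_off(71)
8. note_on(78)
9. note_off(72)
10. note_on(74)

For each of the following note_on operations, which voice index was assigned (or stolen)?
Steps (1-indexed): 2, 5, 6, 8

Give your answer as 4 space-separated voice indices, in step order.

Answer: 1 2 1 2

Derivation:
Op 1: note_on(84): voice 0 is free -> assigned | voices=[84 - -]
Op 2: note_on(63): voice 1 is free -> assigned | voices=[84 63 -]
Op 3: note_off(84): free voice 0 | voices=[- 63 -]
Op 4: note_on(72): voice 0 is free -> assigned | voices=[72 63 -]
Op 5: note_on(71): voice 2 is free -> assigned | voices=[72 63 71]
Op 6: note_on(62): all voices busy, STEAL voice 1 (pitch 63, oldest) -> assign | voices=[72 62 71]
Op 7: note_off(71): free voice 2 | voices=[72 62 -]
Op 8: note_on(78): voice 2 is free -> assigned | voices=[72 62 78]
Op 9: note_off(72): free voice 0 | voices=[- 62 78]
Op 10: note_on(74): voice 0 is free -> assigned | voices=[74 62 78]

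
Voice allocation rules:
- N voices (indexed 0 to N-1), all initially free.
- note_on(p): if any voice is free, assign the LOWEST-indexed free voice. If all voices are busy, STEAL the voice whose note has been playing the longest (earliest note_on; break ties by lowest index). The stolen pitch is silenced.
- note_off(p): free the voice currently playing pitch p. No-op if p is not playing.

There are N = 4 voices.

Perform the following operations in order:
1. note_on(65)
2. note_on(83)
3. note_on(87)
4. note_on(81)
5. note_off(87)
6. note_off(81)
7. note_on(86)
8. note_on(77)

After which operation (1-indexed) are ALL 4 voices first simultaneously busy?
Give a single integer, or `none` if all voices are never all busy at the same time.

Op 1: note_on(65): voice 0 is free -> assigned | voices=[65 - - -]
Op 2: note_on(83): voice 1 is free -> assigned | voices=[65 83 - -]
Op 3: note_on(87): voice 2 is free -> assigned | voices=[65 83 87 -]
Op 4: note_on(81): voice 3 is free -> assigned | voices=[65 83 87 81]
Op 5: note_off(87): free voice 2 | voices=[65 83 - 81]
Op 6: note_off(81): free voice 3 | voices=[65 83 - -]
Op 7: note_on(86): voice 2 is free -> assigned | voices=[65 83 86 -]
Op 8: note_on(77): voice 3 is free -> assigned | voices=[65 83 86 77]

Answer: 4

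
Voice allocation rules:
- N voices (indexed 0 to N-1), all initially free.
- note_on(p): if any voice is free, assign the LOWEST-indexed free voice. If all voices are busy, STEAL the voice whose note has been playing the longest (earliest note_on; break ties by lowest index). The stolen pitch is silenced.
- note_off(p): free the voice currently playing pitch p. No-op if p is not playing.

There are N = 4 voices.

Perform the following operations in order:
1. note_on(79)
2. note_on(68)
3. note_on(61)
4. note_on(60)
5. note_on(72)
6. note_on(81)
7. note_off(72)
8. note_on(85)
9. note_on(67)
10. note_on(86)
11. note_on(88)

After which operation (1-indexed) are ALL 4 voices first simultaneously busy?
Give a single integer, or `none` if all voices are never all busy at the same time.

Op 1: note_on(79): voice 0 is free -> assigned | voices=[79 - - -]
Op 2: note_on(68): voice 1 is free -> assigned | voices=[79 68 - -]
Op 3: note_on(61): voice 2 is free -> assigned | voices=[79 68 61 -]
Op 4: note_on(60): voice 3 is free -> assigned | voices=[79 68 61 60]
Op 5: note_on(72): all voices busy, STEAL voice 0 (pitch 79, oldest) -> assign | voices=[72 68 61 60]
Op 6: note_on(81): all voices busy, STEAL voice 1 (pitch 68, oldest) -> assign | voices=[72 81 61 60]
Op 7: note_off(72): free voice 0 | voices=[- 81 61 60]
Op 8: note_on(85): voice 0 is free -> assigned | voices=[85 81 61 60]
Op 9: note_on(67): all voices busy, STEAL voice 2 (pitch 61, oldest) -> assign | voices=[85 81 67 60]
Op 10: note_on(86): all voices busy, STEAL voice 3 (pitch 60, oldest) -> assign | voices=[85 81 67 86]
Op 11: note_on(88): all voices busy, STEAL voice 1 (pitch 81, oldest) -> assign | voices=[85 88 67 86]

Answer: 4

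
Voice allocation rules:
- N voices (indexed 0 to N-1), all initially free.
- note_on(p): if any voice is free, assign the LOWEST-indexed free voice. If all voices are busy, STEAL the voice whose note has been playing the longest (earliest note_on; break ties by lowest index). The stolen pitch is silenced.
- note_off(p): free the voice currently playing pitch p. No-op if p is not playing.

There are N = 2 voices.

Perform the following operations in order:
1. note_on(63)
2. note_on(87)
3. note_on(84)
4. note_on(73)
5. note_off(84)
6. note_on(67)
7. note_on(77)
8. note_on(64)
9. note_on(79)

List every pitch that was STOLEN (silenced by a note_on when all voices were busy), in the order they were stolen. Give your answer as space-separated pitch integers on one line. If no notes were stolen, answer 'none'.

Op 1: note_on(63): voice 0 is free -> assigned | voices=[63 -]
Op 2: note_on(87): voice 1 is free -> assigned | voices=[63 87]
Op 3: note_on(84): all voices busy, STEAL voice 0 (pitch 63, oldest) -> assign | voices=[84 87]
Op 4: note_on(73): all voices busy, STEAL voice 1 (pitch 87, oldest) -> assign | voices=[84 73]
Op 5: note_off(84): free voice 0 | voices=[- 73]
Op 6: note_on(67): voice 0 is free -> assigned | voices=[67 73]
Op 7: note_on(77): all voices busy, STEAL voice 1 (pitch 73, oldest) -> assign | voices=[67 77]
Op 8: note_on(64): all voices busy, STEAL voice 0 (pitch 67, oldest) -> assign | voices=[64 77]
Op 9: note_on(79): all voices busy, STEAL voice 1 (pitch 77, oldest) -> assign | voices=[64 79]

Answer: 63 87 73 67 77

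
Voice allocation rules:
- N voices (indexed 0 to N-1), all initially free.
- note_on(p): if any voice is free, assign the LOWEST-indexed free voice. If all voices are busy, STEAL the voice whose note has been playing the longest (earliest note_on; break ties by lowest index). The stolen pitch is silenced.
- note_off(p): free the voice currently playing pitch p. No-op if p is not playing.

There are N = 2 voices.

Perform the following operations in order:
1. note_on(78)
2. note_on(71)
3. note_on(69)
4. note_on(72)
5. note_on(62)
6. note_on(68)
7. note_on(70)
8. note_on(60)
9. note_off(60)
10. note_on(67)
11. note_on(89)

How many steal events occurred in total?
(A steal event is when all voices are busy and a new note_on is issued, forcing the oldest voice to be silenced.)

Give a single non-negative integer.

Op 1: note_on(78): voice 0 is free -> assigned | voices=[78 -]
Op 2: note_on(71): voice 1 is free -> assigned | voices=[78 71]
Op 3: note_on(69): all voices busy, STEAL voice 0 (pitch 78, oldest) -> assign | voices=[69 71]
Op 4: note_on(72): all voices busy, STEAL voice 1 (pitch 71, oldest) -> assign | voices=[69 72]
Op 5: note_on(62): all voices busy, STEAL voice 0 (pitch 69, oldest) -> assign | voices=[62 72]
Op 6: note_on(68): all voices busy, STEAL voice 1 (pitch 72, oldest) -> assign | voices=[62 68]
Op 7: note_on(70): all voices busy, STEAL voice 0 (pitch 62, oldest) -> assign | voices=[70 68]
Op 8: note_on(60): all voices busy, STEAL voice 1 (pitch 68, oldest) -> assign | voices=[70 60]
Op 9: note_off(60): free voice 1 | voices=[70 -]
Op 10: note_on(67): voice 1 is free -> assigned | voices=[70 67]
Op 11: note_on(89): all voices busy, STEAL voice 0 (pitch 70, oldest) -> assign | voices=[89 67]

Answer: 7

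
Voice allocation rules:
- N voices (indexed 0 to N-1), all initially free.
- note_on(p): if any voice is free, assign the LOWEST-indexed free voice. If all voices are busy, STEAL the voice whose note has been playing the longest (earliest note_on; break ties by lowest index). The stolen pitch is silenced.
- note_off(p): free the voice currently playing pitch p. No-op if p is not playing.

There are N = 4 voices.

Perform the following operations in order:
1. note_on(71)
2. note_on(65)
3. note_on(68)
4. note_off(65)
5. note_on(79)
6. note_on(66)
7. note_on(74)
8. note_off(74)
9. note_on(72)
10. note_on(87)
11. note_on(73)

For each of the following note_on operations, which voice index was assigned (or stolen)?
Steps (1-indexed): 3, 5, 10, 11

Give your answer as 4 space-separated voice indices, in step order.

Answer: 2 1 2 1

Derivation:
Op 1: note_on(71): voice 0 is free -> assigned | voices=[71 - - -]
Op 2: note_on(65): voice 1 is free -> assigned | voices=[71 65 - -]
Op 3: note_on(68): voice 2 is free -> assigned | voices=[71 65 68 -]
Op 4: note_off(65): free voice 1 | voices=[71 - 68 -]
Op 5: note_on(79): voice 1 is free -> assigned | voices=[71 79 68 -]
Op 6: note_on(66): voice 3 is free -> assigned | voices=[71 79 68 66]
Op 7: note_on(74): all voices busy, STEAL voice 0 (pitch 71, oldest) -> assign | voices=[74 79 68 66]
Op 8: note_off(74): free voice 0 | voices=[- 79 68 66]
Op 9: note_on(72): voice 0 is free -> assigned | voices=[72 79 68 66]
Op 10: note_on(87): all voices busy, STEAL voice 2 (pitch 68, oldest) -> assign | voices=[72 79 87 66]
Op 11: note_on(73): all voices busy, STEAL voice 1 (pitch 79, oldest) -> assign | voices=[72 73 87 66]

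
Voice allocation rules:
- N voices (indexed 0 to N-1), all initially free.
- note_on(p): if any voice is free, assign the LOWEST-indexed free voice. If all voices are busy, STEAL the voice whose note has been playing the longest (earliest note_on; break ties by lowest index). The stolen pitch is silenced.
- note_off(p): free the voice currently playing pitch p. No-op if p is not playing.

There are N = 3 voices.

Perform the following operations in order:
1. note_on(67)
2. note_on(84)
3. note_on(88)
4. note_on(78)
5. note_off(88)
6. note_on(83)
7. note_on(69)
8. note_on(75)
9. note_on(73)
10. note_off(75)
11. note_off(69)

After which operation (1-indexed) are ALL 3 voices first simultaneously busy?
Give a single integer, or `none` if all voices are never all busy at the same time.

Answer: 3

Derivation:
Op 1: note_on(67): voice 0 is free -> assigned | voices=[67 - -]
Op 2: note_on(84): voice 1 is free -> assigned | voices=[67 84 -]
Op 3: note_on(88): voice 2 is free -> assigned | voices=[67 84 88]
Op 4: note_on(78): all voices busy, STEAL voice 0 (pitch 67, oldest) -> assign | voices=[78 84 88]
Op 5: note_off(88): free voice 2 | voices=[78 84 -]
Op 6: note_on(83): voice 2 is free -> assigned | voices=[78 84 83]
Op 7: note_on(69): all voices busy, STEAL voice 1 (pitch 84, oldest) -> assign | voices=[78 69 83]
Op 8: note_on(75): all voices busy, STEAL voice 0 (pitch 78, oldest) -> assign | voices=[75 69 83]
Op 9: note_on(73): all voices busy, STEAL voice 2 (pitch 83, oldest) -> assign | voices=[75 69 73]
Op 10: note_off(75): free voice 0 | voices=[- 69 73]
Op 11: note_off(69): free voice 1 | voices=[- - 73]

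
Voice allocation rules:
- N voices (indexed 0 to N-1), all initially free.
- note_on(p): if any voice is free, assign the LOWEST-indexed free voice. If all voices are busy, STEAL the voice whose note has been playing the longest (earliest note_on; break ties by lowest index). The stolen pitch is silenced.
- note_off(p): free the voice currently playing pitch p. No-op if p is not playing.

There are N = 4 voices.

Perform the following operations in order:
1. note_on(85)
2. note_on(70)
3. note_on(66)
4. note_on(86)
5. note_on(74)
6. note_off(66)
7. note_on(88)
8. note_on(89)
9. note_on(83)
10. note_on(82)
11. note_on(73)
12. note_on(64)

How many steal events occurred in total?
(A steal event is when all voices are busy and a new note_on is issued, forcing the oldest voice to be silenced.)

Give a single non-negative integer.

Op 1: note_on(85): voice 0 is free -> assigned | voices=[85 - - -]
Op 2: note_on(70): voice 1 is free -> assigned | voices=[85 70 - -]
Op 3: note_on(66): voice 2 is free -> assigned | voices=[85 70 66 -]
Op 4: note_on(86): voice 3 is free -> assigned | voices=[85 70 66 86]
Op 5: note_on(74): all voices busy, STEAL voice 0 (pitch 85, oldest) -> assign | voices=[74 70 66 86]
Op 6: note_off(66): free voice 2 | voices=[74 70 - 86]
Op 7: note_on(88): voice 2 is free -> assigned | voices=[74 70 88 86]
Op 8: note_on(89): all voices busy, STEAL voice 1 (pitch 70, oldest) -> assign | voices=[74 89 88 86]
Op 9: note_on(83): all voices busy, STEAL voice 3 (pitch 86, oldest) -> assign | voices=[74 89 88 83]
Op 10: note_on(82): all voices busy, STEAL voice 0 (pitch 74, oldest) -> assign | voices=[82 89 88 83]
Op 11: note_on(73): all voices busy, STEAL voice 2 (pitch 88, oldest) -> assign | voices=[82 89 73 83]
Op 12: note_on(64): all voices busy, STEAL voice 1 (pitch 89, oldest) -> assign | voices=[82 64 73 83]

Answer: 6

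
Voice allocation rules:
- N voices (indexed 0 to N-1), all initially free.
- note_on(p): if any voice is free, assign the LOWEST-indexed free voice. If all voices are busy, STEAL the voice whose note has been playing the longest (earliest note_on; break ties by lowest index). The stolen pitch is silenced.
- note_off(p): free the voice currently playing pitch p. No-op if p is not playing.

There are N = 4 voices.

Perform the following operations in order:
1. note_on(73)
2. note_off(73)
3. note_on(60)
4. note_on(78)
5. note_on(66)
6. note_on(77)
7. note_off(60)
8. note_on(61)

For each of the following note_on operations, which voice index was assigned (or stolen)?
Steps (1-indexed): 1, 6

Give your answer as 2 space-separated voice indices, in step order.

Op 1: note_on(73): voice 0 is free -> assigned | voices=[73 - - -]
Op 2: note_off(73): free voice 0 | voices=[- - - -]
Op 3: note_on(60): voice 0 is free -> assigned | voices=[60 - - -]
Op 4: note_on(78): voice 1 is free -> assigned | voices=[60 78 - -]
Op 5: note_on(66): voice 2 is free -> assigned | voices=[60 78 66 -]
Op 6: note_on(77): voice 3 is free -> assigned | voices=[60 78 66 77]
Op 7: note_off(60): free voice 0 | voices=[- 78 66 77]
Op 8: note_on(61): voice 0 is free -> assigned | voices=[61 78 66 77]

Answer: 0 3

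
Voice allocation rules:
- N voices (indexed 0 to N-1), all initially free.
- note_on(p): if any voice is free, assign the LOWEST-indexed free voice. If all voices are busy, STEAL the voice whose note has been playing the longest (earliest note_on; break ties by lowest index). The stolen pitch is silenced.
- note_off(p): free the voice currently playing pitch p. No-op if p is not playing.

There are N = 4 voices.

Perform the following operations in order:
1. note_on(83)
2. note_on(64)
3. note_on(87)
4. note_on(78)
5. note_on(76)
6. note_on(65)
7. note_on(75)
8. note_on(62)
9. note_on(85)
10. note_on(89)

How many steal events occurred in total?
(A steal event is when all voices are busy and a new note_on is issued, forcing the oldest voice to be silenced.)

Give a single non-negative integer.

Op 1: note_on(83): voice 0 is free -> assigned | voices=[83 - - -]
Op 2: note_on(64): voice 1 is free -> assigned | voices=[83 64 - -]
Op 3: note_on(87): voice 2 is free -> assigned | voices=[83 64 87 -]
Op 4: note_on(78): voice 3 is free -> assigned | voices=[83 64 87 78]
Op 5: note_on(76): all voices busy, STEAL voice 0 (pitch 83, oldest) -> assign | voices=[76 64 87 78]
Op 6: note_on(65): all voices busy, STEAL voice 1 (pitch 64, oldest) -> assign | voices=[76 65 87 78]
Op 7: note_on(75): all voices busy, STEAL voice 2 (pitch 87, oldest) -> assign | voices=[76 65 75 78]
Op 8: note_on(62): all voices busy, STEAL voice 3 (pitch 78, oldest) -> assign | voices=[76 65 75 62]
Op 9: note_on(85): all voices busy, STEAL voice 0 (pitch 76, oldest) -> assign | voices=[85 65 75 62]
Op 10: note_on(89): all voices busy, STEAL voice 1 (pitch 65, oldest) -> assign | voices=[85 89 75 62]

Answer: 6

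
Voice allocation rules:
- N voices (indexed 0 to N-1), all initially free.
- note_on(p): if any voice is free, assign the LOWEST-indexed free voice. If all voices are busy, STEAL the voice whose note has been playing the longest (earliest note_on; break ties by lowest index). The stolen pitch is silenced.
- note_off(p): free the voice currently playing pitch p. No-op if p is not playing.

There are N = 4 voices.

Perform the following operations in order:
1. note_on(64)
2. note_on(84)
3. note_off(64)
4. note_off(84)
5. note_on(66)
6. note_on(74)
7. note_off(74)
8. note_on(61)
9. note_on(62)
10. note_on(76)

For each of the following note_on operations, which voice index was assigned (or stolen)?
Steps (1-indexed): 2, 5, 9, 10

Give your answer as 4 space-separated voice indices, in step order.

Op 1: note_on(64): voice 0 is free -> assigned | voices=[64 - - -]
Op 2: note_on(84): voice 1 is free -> assigned | voices=[64 84 - -]
Op 3: note_off(64): free voice 0 | voices=[- 84 - -]
Op 4: note_off(84): free voice 1 | voices=[- - - -]
Op 5: note_on(66): voice 0 is free -> assigned | voices=[66 - - -]
Op 6: note_on(74): voice 1 is free -> assigned | voices=[66 74 - -]
Op 7: note_off(74): free voice 1 | voices=[66 - - -]
Op 8: note_on(61): voice 1 is free -> assigned | voices=[66 61 - -]
Op 9: note_on(62): voice 2 is free -> assigned | voices=[66 61 62 -]
Op 10: note_on(76): voice 3 is free -> assigned | voices=[66 61 62 76]

Answer: 1 0 2 3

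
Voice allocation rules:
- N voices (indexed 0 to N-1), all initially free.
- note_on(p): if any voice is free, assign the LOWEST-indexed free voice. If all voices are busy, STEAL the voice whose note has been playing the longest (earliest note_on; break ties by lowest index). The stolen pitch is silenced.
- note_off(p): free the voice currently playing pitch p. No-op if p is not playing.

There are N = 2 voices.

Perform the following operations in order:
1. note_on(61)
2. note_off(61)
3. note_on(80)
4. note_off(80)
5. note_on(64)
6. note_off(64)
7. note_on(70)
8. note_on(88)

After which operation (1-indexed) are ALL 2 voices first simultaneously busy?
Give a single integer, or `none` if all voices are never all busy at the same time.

Answer: 8

Derivation:
Op 1: note_on(61): voice 0 is free -> assigned | voices=[61 -]
Op 2: note_off(61): free voice 0 | voices=[- -]
Op 3: note_on(80): voice 0 is free -> assigned | voices=[80 -]
Op 4: note_off(80): free voice 0 | voices=[- -]
Op 5: note_on(64): voice 0 is free -> assigned | voices=[64 -]
Op 6: note_off(64): free voice 0 | voices=[- -]
Op 7: note_on(70): voice 0 is free -> assigned | voices=[70 -]
Op 8: note_on(88): voice 1 is free -> assigned | voices=[70 88]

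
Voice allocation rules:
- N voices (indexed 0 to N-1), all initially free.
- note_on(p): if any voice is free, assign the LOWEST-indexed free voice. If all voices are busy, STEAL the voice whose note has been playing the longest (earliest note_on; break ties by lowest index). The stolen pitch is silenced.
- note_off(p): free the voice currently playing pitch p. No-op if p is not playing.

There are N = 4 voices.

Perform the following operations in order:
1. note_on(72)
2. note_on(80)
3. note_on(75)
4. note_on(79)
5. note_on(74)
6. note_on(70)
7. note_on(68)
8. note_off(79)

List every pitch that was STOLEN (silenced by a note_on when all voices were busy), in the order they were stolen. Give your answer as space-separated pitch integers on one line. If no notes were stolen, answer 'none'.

Op 1: note_on(72): voice 0 is free -> assigned | voices=[72 - - -]
Op 2: note_on(80): voice 1 is free -> assigned | voices=[72 80 - -]
Op 3: note_on(75): voice 2 is free -> assigned | voices=[72 80 75 -]
Op 4: note_on(79): voice 3 is free -> assigned | voices=[72 80 75 79]
Op 5: note_on(74): all voices busy, STEAL voice 0 (pitch 72, oldest) -> assign | voices=[74 80 75 79]
Op 6: note_on(70): all voices busy, STEAL voice 1 (pitch 80, oldest) -> assign | voices=[74 70 75 79]
Op 7: note_on(68): all voices busy, STEAL voice 2 (pitch 75, oldest) -> assign | voices=[74 70 68 79]
Op 8: note_off(79): free voice 3 | voices=[74 70 68 -]

Answer: 72 80 75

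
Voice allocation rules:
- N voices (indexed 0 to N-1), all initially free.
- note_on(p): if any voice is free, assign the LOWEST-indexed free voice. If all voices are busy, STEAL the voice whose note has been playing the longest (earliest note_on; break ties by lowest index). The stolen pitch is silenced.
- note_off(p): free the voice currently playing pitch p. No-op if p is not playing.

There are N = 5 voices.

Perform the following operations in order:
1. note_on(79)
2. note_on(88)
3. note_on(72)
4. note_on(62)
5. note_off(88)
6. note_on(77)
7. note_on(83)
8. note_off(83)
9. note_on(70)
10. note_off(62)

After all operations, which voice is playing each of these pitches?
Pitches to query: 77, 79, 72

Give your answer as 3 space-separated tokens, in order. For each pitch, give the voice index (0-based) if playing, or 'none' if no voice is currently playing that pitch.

Answer: 1 0 2

Derivation:
Op 1: note_on(79): voice 0 is free -> assigned | voices=[79 - - - -]
Op 2: note_on(88): voice 1 is free -> assigned | voices=[79 88 - - -]
Op 3: note_on(72): voice 2 is free -> assigned | voices=[79 88 72 - -]
Op 4: note_on(62): voice 3 is free -> assigned | voices=[79 88 72 62 -]
Op 5: note_off(88): free voice 1 | voices=[79 - 72 62 -]
Op 6: note_on(77): voice 1 is free -> assigned | voices=[79 77 72 62 -]
Op 7: note_on(83): voice 4 is free -> assigned | voices=[79 77 72 62 83]
Op 8: note_off(83): free voice 4 | voices=[79 77 72 62 -]
Op 9: note_on(70): voice 4 is free -> assigned | voices=[79 77 72 62 70]
Op 10: note_off(62): free voice 3 | voices=[79 77 72 - 70]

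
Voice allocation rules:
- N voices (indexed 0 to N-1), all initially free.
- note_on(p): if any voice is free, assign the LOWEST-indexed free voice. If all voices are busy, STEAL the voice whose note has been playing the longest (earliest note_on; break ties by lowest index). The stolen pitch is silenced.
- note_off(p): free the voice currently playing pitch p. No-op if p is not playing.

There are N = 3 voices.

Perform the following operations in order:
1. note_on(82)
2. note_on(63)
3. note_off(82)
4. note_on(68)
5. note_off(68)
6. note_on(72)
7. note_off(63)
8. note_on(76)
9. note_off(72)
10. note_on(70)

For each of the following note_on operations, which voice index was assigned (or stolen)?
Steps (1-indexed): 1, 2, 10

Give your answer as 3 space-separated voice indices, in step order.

Op 1: note_on(82): voice 0 is free -> assigned | voices=[82 - -]
Op 2: note_on(63): voice 1 is free -> assigned | voices=[82 63 -]
Op 3: note_off(82): free voice 0 | voices=[- 63 -]
Op 4: note_on(68): voice 0 is free -> assigned | voices=[68 63 -]
Op 5: note_off(68): free voice 0 | voices=[- 63 -]
Op 6: note_on(72): voice 0 is free -> assigned | voices=[72 63 -]
Op 7: note_off(63): free voice 1 | voices=[72 - -]
Op 8: note_on(76): voice 1 is free -> assigned | voices=[72 76 -]
Op 9: note_off(72): free voice 0 | voices=[- 76 -]
Op 10: note_on(70): voice 0 is free -> assigned | voices=[70 76 -]

Answer: 0 1 0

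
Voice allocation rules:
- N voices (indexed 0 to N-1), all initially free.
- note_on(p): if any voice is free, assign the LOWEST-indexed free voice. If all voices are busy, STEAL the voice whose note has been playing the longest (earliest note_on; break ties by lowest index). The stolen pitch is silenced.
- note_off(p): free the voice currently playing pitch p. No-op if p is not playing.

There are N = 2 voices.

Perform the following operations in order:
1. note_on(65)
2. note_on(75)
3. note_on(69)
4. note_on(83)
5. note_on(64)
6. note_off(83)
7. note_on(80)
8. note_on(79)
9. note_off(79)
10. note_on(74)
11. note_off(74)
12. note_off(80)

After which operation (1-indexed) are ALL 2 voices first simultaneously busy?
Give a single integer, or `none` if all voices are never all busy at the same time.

Answer: 2

Derivation:
Op 1: note_on(65): voice 0 is free -> assigned | voices=[65 -]
Op 2: note_on(75): voice 1 is free -> assigned | voices=[65 75]
Op 3: note_on(69): all voices busy, STEAL voice 0 (pitch 65, oldest) -> assign | voices=[69 75]
Op 4: note_on(83): all voices busy, STEAL voice 1 (pitch 75, oldest) -> assign | voices=[69 83]
Op 5: note_on(64): all voices busy, STEAL voice 0 (pitch 69, oldest) -> assign | voices=[64 83]
Op 6: note_off(83): free voice 1 | voices=[64 -]
Op 7: note_on(80): voice 1 is free -> assigned | voices=[64 80]
Op 8: note_on(79): all voices busy, STEAL voice 0 (pitch 64, oldest) -> assign | voices=[79 80]
Op 9: note_off(79): free voice 0 | voices=[- 80]
Op 10: note_on(74): voice 0 is free -> assigned | voices=[74 80]
Op 11: note_off(74): free voice 0 | voices=[- 80]
Op 12: note_off(80): free voice 1 | voices=[- -]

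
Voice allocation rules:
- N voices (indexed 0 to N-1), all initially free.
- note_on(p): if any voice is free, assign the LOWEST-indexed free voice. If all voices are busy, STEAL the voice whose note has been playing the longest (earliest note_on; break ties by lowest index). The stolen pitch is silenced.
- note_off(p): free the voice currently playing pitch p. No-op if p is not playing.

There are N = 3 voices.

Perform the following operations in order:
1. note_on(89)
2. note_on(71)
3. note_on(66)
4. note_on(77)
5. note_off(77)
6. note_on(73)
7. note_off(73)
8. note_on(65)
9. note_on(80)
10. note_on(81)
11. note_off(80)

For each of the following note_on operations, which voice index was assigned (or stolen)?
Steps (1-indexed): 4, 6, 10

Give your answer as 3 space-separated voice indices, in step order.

Op 1: note_on(89): voice 0 is free -> assigned | voices=[89 - -]
Op 2: note_on(71): voice 1 is free -> assigned | voices=[89 71 -]
Op 3: note_on(66): voice 2 is free -> assigned | voices=[89 71 66]
Op 4: note_on(77): all voices busy, STEAL voice 0 (pitch 89, oldest) -> assign | voices=[77 71 66]
Op 5: note_off(77): free voice 0 | voices=[- 71 66]
Op 6: note_on(73): voice 0 is free -> assigned | voices=[73 71 66]
Op 7: note_off(73): free voice 0 | voices=[- 71 66]
Op 8: note_on(65): voice 0 is free -> assigned | voices=[65 71 66]
Op 9: note_on(80): all voices busy, STEAL voice 1 (pitch 71, oldest) -> assign | voices=[65 80 66]
Op 10: note_on(81): all voices busy, STEAL voice 2 (pitch 66, oldest) -> assign | voices=[65 80 81]
Op 11: note_off(80): free voice 1 | voices=[65 - 81]

Answer: 0 0 2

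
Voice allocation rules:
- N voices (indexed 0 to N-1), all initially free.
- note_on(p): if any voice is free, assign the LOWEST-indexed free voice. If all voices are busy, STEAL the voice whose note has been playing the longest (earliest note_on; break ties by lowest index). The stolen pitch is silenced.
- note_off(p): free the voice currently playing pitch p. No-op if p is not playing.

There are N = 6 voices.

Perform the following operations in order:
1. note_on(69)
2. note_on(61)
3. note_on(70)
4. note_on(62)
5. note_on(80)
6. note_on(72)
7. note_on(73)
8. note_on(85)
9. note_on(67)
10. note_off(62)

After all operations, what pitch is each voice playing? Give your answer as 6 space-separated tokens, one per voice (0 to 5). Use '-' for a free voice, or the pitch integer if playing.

Answer: 73 85 67 - 80 72

Derivation:
Op 1: note_on(69): voice 0 is free -> assigned | voices=[69 - - - - -]
Op 2: note_on(61): voice 1 is free -> assigned | voices=[69 61 - - - -]
Op 3: note_on(70): voice 2 is free -> assigned | voices=[69 61 70 - - -]
Op 4: note_on(62): voice 3 is free -> assigned | voices=[69 61 70 62 - -]
Op 5: note_on(80): voice 4 is free -> assigned | voices=[69 61 70 62 80 -]
Op 6: note_on(72): voice 5 is free -> assigned | voices=[69 61 70 62 80 72]
Op 7: note_on(73): all voices busy, STEAL voice 0 (pitch 69, oldest) -> assign | voices=[73 61 70 62 80 72]
Op 8: note_on(85): all voices busy, STEAL voice 1 (pitch 61, oldest) -> assign | voices=[73 85 70 62 80 72]
Op 9: note_on(67): all voices busy, STEAL voice 2 (pitch 70, oldest) -> assign | voices=[73 85 67 62 80 72]
Op 10: note_off(62): free voice 3 | voices=[73 85 67 - 80 72]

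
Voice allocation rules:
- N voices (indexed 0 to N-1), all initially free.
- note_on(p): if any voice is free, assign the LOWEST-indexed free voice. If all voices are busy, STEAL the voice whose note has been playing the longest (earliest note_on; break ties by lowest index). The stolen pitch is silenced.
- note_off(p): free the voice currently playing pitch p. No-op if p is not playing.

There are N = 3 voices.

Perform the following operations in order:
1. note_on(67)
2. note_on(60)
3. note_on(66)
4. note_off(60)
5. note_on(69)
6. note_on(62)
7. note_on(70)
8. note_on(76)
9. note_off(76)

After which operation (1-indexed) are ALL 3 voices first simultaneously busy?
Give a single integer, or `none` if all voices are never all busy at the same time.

Op 1: note_on(67): voice 0 is free -> assigned | voices=[67 - -]
Op 2: note_on(60): voice 1 is free -> assigned | voices=[67 60 -]
Op 3: note_on(66): voice 2 is free -> assigned | voices=[67 60 66]
Op 4: note_off(60): free voice 1 | voices=[67 - 66]
Op 5: note_on(69): voice 1 is free -> assigned | voices=[67 69 66]
Op 6: note_on(62): all voices busy, STEAL voice 0 (pitch 67, oldest) -> assign | voices=[62 69 66]
Op 7: note_on(70): all voices busy, STEAL voice 2 (pitch 66, oldest) -> assign | voices=[62 69 70]
Op 8: note_on(76): all voices busy, STEAL voice 1 (pitch 69, oldest) -> assign | voices=[62 76 70]
Op 9: note_off(76): free voice 1 | voices=[62 - 70]

Answer: 3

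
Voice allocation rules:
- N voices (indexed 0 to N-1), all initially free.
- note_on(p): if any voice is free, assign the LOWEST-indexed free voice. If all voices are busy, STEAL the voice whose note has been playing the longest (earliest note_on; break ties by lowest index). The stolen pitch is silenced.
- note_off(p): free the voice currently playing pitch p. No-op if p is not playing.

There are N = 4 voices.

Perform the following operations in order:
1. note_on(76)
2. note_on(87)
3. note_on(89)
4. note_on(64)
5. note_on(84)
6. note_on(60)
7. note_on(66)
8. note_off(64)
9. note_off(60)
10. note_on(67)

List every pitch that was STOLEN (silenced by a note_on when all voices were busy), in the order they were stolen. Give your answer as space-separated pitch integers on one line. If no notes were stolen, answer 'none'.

Op 1: note_on(76): voice 0 is free -> assigned | voices=[76 - - -]
Op 2: note_on(87): voice 1 is free -> assigned | voices=[76 87 - -]
Op 3: note_on(89): voice 2 is free -> assigned | voices=[76 87 89 -]
Op 4: note_on(64): voice 3 is free -> assigned | voices=[76 87 89 64]
Op 5: note_on(84): all voices busy, STEAL voice 0 (pitch 76, oldest) -> assign | voices=[84 87 89 64]
Op 6: note_on(60): all voices busy, STEAL voice 1 (pitch 87, oldest) -> assign | voices=[84 60 89 64]
Op 7: note_on(66): all voices busy, STEAL voice 2 (pitch 89, oldest) -> assign | voices=[84 60 66 64]
Op 8: note_off(64): free voice 3 | voices=[84 60 66 -]
Op 9: note_off(60): free voice 1 | voices=[84 - 66 -]
Op 10: note_on(67): voice 1 is free -> assigned | voices=[84 67 66 -]

Answer: 76 87 89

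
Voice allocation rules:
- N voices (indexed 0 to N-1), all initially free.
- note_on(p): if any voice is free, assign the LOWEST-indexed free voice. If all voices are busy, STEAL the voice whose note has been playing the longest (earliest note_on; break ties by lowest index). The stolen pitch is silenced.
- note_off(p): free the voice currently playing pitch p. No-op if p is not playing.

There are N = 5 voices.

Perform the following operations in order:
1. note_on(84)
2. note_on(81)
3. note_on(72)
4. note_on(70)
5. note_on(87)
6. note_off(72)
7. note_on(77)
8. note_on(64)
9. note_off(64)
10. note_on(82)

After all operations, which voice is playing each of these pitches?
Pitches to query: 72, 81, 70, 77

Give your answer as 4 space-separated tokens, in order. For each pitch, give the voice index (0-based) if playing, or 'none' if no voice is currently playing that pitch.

Answer: none 1 3 2

Derivation:
Op 1: note_on(84): voice 0 is free -> assigned | voices=[84 - - - -]
Op 2: note_on(81): voice 1 is free -> assigned | voices=[84 81 - - -]
Op 3: note_on(72): voice 2 is free -> assigned | voices=[84 81 72 - -]
Op 4: note_on(70): voice 3 is free -> assigned | voices=[84 81 72 70 -]
Op 5: note_on(87): voice 4 is free -> assigned | voices=[84 81 72 70 87]
Op 6: note_off(72): free voice 2 | voices=[84 81 - 70 87]
Op 7: note_on(77): voice 2 is free -> assigned | voices=[84 81 77 70 87]
Op 8: note_on(64): all voices busy, STEAL voice 0 (pitch 84, oldest) -> assign | voices=[64 81 77 70 87]
Op 9: note_off(64): free voice 0 | voices=[- 81 77 70 87]
Op 10: note_on(82): voice 0 is free -> assigned | voices=[82 81 77 70 87]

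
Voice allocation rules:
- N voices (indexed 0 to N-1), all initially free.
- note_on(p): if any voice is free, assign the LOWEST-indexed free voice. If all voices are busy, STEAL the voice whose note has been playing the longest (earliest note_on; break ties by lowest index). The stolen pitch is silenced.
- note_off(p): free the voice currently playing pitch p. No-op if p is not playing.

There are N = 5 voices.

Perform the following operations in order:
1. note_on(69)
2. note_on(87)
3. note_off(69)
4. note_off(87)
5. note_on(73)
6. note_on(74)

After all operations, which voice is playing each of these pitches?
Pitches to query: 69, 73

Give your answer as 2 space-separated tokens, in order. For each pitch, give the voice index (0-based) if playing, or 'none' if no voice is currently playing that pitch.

Op 1: note_on(69): voice 0 is free -> assigned | voices=[69 - - - -]
Op 2: note_on(87): voice 1 is free -> assigned | voices=[69 87 - - -]
Op 3: note_off(69): free voice 0 | voices=[- 87 - - -]
Op 4: note_off(87): free voice 1 | voices=[- - - - -]
Op 5: note_on(73): voice 0 is free -> assigned | voices=[73 - - - -]
Op 6: note_on(74): voice 1 is free -> assigned | voices=[73 74 - - -]

Answer: none 0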